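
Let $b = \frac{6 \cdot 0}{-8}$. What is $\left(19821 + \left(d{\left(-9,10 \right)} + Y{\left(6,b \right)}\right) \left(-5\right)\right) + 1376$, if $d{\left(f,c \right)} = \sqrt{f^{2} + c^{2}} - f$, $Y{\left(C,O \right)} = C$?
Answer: $21122 - 5 \sqrt{181} \approx 21055.0$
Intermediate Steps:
$b = 0$ ($b = 0 \left(- \frac{1}{8}\right) = 0$)
$d{\left(f,c \right)} = \sqrt{c^{2} + f^{2}} - f$
$\left(19821 + \left(d{\left(-9,10 \right)} + Y{\left(6,b \right)}\right) \left(-5\right)\right) + 1376 = \left(19821 + \left(\left(\sqrt{10^{2} + \left(-9\right)^{2}} - -9\right) + 6\right) \left(-5\right)\right) + 1376 = \left(19821 + \left(\left(\sqrt{100 + 81} + 9\right) + 6\right) \left(-5\right)\right) + 1376 = \left(19821 + \left(\left(\sqrt{181} + 9\right) + 6\right) \left(-5\right)\right) + 1376 = \left(19821 + \left(\left(9 + \sqrt{181}\right) + 6\right) \left(-5\right)\right) + 1376 = \left(19821 + \left(15 + \sqrt{181}\right) \left(-5\right)\right) + 1376 = \left(19821 - \left(75 + 5 \sqrt{181}\right)\right) + 1376 = \left(19746 - 5 \sqrt{181}\right) + 1376 = 21122 - 5 \sqrt{181}$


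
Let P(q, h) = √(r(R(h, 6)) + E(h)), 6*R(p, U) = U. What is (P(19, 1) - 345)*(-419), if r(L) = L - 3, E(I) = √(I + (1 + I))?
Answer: 144555 - 419*√(-2 + √3) ≈ 1.4456e+5 - 216.89*I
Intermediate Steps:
R(p, U) = U/6
E(I) = √(1 + 2*I)
r(L) = -3 + L
P(q, h) = √(-2 + √(1 + 2*h)) (P(q, h) = √((-3 + (⅙)*6) + √(1 + 2*h)) = √((-3 + 1) + √(1 + 2*h)) = √(-2 + √(1 + 2*h)))
(P(19, 1) - 345)*(-419) = (√(-2 + √(1 + 2*1)) - 345)*(-419) = (√(-2 + √(1 + 2)) - 345)*(-419) = (√(-2 + √3) - 345)*(-419) = (-345 + √(-2 + √3))*(-419) = 144555 - 419*√(-2 + √3)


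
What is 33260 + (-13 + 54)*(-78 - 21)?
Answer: 29201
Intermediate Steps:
33260 + (-13 + 54)*(-78 - 21) = 33260 + 41*(-99) = 33260 - 4059 = 29201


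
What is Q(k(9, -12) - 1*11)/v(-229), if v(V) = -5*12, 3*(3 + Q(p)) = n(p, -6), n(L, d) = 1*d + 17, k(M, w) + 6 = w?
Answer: -1/90 ≈ -0.011111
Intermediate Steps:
k(M, w) = -6 + w
n(L, d) = 17 + d (n(L, d) = d + 17 = 17 + d)
Q(p) = ⅔ (Q(p) = -3 + (17 - 6)/3 = -3 + (⅓)*11 = -3 + 11/3 = ⅔)
v(V) = -60
Q(k(9, -12) - 1*11)/v(-229) = (⅔)/(-60) = (⅔)*(-1/60) = -1/90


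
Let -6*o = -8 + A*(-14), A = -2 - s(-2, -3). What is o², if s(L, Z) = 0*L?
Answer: 100/9 ≈ 11.111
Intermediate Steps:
s(L, Z) = 0
A = -2 (A = -2 - 1*0 = -2 + 0 = -2)
o = -10/3 (o = -(-8 - 2*(-14))/6 = -(-8 + 28)/6 = -⅙*20 = -10/3 ≈ -3.3333)
o² = (-10/3)² = 100/9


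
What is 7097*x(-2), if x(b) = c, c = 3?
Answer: 21291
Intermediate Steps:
x(b) = 3
7097*x(-2) = 7097*3 = 21291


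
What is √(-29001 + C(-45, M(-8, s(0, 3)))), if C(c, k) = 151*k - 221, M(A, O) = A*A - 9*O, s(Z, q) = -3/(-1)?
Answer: I*√23635 ≈ 153.74*I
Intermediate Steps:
s(Z, q) = 3 (s(Z, q) = -3*(-1) = 3)
M(A, O) = A² - 9*O
C(c, k) = -221 + 151*k
√(-29001 + C(-45, M(-8, s(0, 3)))) = √(-29001 + (-221 + 151*((-8)² - 9*3))) = √(-29001 + (-221 + 151*(64 - 27))) = √(-29001 + (-221 + 151*37)) = √(-29001 + (-221 + 5587)) = √(-29001 + 5366) = √(-23635) = I*√23635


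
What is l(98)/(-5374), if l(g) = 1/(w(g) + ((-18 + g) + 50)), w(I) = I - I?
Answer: -1/698620 ≈ -1.4314e-6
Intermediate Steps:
w(I) = 0
l(g) = 1/(32 + g) (l(g) = 1/(0 + ((-18 + g) + 50)) = 1/(0 + (32 + g)) = 1/(32 + g))
l(98)/(-5374) = 1/((32 + 98)*(-5374)) = -1/5374/130 = (1/130)*(-1/5374) = -1/698620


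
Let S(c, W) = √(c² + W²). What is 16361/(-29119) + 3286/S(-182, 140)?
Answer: -16361/29119 + 1643*√269/1883 ≈ 13.749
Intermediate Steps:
S(c, W) = √(W² + c²)
16361/(-29119) + 3286/S(-182, 140) = 16361/(-29119) + 3286/(√(140² + (-182)²)) = 16361*(-1/29119) + 3286/(√(19600 + 33124)) = -16361/29119 + 3286/(√52724) = -16361/29119 + 3286/((14*√269)) = -16361/29119 + 3286*(√269/3766) = -16361/29119 + 1643*√269/1883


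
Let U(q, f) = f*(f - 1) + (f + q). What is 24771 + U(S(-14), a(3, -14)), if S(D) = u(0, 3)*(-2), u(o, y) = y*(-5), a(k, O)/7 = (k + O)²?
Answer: 742210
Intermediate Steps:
a(k, O) = 7*(O + k)² (a(k, O) = 7*(k + O)² = 7*(O + k)²)
u(o, y) = -5*y
S(D) = 30 (S(D) = -5*3*(-2) = -15*(-2) = 30)
U(q, f) = f + q + f*(-1 + f) (U(q, f) = f*(-1 + f) + (f + q) = f + q + f*(-1 + f))
24771 + U(S(-14), a(3, -14)) = 24771 + (30 + (7*(-14 + 3)²)²) = 24771 + (30 + (7*(-11)²)²) = 24771 + (30 + (7*121)²) = 24771 + (30 + 847²) = 24771 + (30 + 717409) = 24771 + 717439 = 742210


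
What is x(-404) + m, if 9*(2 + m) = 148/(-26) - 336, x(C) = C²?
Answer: 19091596/117 ≈ 1.6318e+5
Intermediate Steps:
m = -4676/117 (m = -2 + (148/(-26) - 336)/9 = -2 + (148*(-1/26) - 336)/9 = -2 + (-74/13 - 336)/9 = -2 + (⅑)*(-4442/13) = -2 - 4442/117 = -4676/117 ≈ -39.966)
x(-404) + m = (-404)² - 4676/117 = 163216 - 4676/117 = 19091596/117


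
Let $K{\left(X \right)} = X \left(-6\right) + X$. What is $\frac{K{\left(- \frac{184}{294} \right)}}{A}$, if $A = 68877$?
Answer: $\frac{460}{10124919} \approx 4.5432 \cdot 10^{-5}$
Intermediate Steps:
$K{\left(X \right)} = - 5 X$ ($K{\left(X \right)} = - 6 X + X = - 5 X$)
$\frac{K{\left(- \frac{184}{294} \right)}}{A} = \frac{\left(-5\right) \left(- \frac{184}{294}\right)}{68877} = - 5 \left(\left(-184\right) \frac{1}{294}\right) \frac{1}{68877} = \left(-5\right) \left(- \frac{92}{147}\right) \frac{1}{68877} = \frac{460}{147} \cdot \frac{1}{68877} = \frac{460}{10124919}$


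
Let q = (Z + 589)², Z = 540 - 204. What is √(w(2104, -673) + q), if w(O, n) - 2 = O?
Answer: √857731 ≈ 926.14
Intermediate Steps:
Z = 336
w(O, n) = 2 + O
q = 855625 (q = (336 + 589)² = 925² = 855625)
√(w(2104, -673) + q) = √((2 + 2104) + 855625) = √(2106 + 855625) = √857731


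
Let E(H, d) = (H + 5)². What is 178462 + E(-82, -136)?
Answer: 184391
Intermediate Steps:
E(H, d) = (5 + H)²
178462 + E(-82, -136) = 178462 + (5 - 82)² = 178462 + (-77)² = 178462 + 5929 = 184391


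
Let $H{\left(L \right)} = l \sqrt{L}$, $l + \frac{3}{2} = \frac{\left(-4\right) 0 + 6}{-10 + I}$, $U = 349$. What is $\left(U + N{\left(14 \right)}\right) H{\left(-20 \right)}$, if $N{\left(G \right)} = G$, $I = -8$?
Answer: $- 1331 i \sqrt{5} \approx - 2976.2 i$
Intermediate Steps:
$l = - \frac{11}{6}$ ($l = - \frac{3}{2} + \frac{\left(-4\right) 0 + 6}{-10 - 8} = - \frac{3}{2} + \frac{0 + 6}{-18} = - \frac{3}{2} + 6 \left(- \frac{1}{18}\right) = - \frac{3}{2} - \frac{1}{3} = - \frac{11}{6} \approx -1.8333$)
$H{\left(L \right)} = - \frac{11 \sqrt{L}}{6}$
$\left(U + N{\left(14 \right)}\right) H{\left(-20 \right)} = \left(349 + 14\right) \left(- \frac{11 \sqrt{-20}}{6}\right) = 363 \left(- \frac{11 \cdot 2 i \sqrt{5}}{6}\right) = 363 \left(- \frac{11 i \sqrt{5}}{3}\right) = - 1331 i \sqrt{5}$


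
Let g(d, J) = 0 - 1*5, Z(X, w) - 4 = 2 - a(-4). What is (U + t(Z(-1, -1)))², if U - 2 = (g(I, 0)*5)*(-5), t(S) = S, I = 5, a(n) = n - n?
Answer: 17689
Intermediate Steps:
a(n) = 0
Z(X, w) = 6 (Z(X, w) = 4 + (2 - 1*0) = 4 + (2 + 0) = 4 + 2 = 6)
g(d, J) = -5 (g(d, J) = 0 - 5 = -5)
U = 127 (U = 2 - 5*5*(-5) = 2 - 25*(-5) = 2 + 125 = 127)
(U + t(Z(-1, -1)))² = (127 + 6)² = 133² = 17689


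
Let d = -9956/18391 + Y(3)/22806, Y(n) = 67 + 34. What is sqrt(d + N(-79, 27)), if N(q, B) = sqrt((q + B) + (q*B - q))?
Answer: sqrt(-10494904703131730 + 175917453097121316*I*sqrt(26))/139808382 ≈ 4.7622 + 4.8183*I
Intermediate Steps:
Y(n) = 101
d = -225199045/419425146 (d = -9956/18391 + 101/22806 = -225199045/419425146 ≈ -0.53692)
N(q, B) = sqrt(B + B*q) (N(q, B) = sqrt((B + q) + (B*q - q)) = sqrt((B + q) + (-q + B*q)) = sqrt(B + B*q))
sqrt(d + N(-79, 27)) = sqrt(-225199045/419425146 + sqrt(27*(1 - 79))) = sqrt(-225199045/419425146 + sqrt(27*(-78))) = sqrt(-225199045/419425146 + sqrt(-2106)) = sqrt(-225199045/419425146 + 9*I*sqrt(26))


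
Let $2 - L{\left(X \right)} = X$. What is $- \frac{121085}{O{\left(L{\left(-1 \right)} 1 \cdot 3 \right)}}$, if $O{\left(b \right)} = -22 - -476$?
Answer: $- \frac{121085}{454} \approx -266.71$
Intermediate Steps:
$L{\left(X \right)} = 2 - X$
$O{\left(b \right)} = 454$ ($O{\left(b \right)} = -22 + 476 = 454$)
$- \frac{121085}{O{\left(L{\left(-1 \right)} 1 \cdot 3 \right)}} = - \frac{121085}{454}$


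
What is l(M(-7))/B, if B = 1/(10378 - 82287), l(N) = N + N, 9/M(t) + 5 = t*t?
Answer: -647181/22 ≈ -29417.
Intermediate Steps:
M(t) = 9/(-5 + t²) (M(t) = 9/(-5 + t*t) = 9/(-5 + t²))
l(N) = 2*N
B = -1/71909 (B = 1/(-71909) = -1/71909 ≈ -1.3906e-5)
l(M(-7))/B = (2*(9/(-5 + (-7)²)))/(-1/71909) = (2*(9/(-5 + 49)))*(-71909) = (2*(9/44))*(-71909) = (9/22)*(-71909) = -647181/22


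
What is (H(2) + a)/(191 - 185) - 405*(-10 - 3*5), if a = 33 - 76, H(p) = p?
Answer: 60709/6 ≈ 10118.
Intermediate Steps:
a = -43
(H(2) + a)/(191 - 185) - 405*(-10 - 3*5) = (2 - 43)/(191 - 185) - 405*(-10 - 3*5) = -41/6 - 405*(-10 - 15) = -41*1/6 - 405*(-25) = -41/6 + 10125 = 60709/6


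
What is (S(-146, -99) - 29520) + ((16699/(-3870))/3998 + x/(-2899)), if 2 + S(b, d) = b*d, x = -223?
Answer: -3030752922667/201139380 ≈ -15068.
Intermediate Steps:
S(b, d) = -2 + b*d
(S(-146, -99) - 29520) + ((16699/(-3870))/3998 + x/(-2899)) = ((-2 - 146*(-99)) - 29520) + ((16699/(-3870))/3998 - 223/(-2899)) = ((-2 + 14454) - 29520) + ((16699*(-1/3870))*(1/3998) - 223*(-1/2899)) = (14452 - 29520) + (-16699/3870*1/3998 + 1/13) = -15068 + (-16699/15472260 + 1/13) = -15068 + 15255173/201139380 = -3030752922667/201139380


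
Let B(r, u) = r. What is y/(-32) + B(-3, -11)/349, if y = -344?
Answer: 14995/1396 ≈ 10.741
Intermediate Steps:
y/(-32) + B(-3, -11)/349 = -344/(-32) - 3/349 = -344*(-1/32) - 3*1/349 = 43/4 - 3/349 = 14995/1396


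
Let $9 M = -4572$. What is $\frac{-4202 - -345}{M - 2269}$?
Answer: $\frac{3857}{2777} \approx 1.3889$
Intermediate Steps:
$M = -508$ ($M = \frac{1}{9} \left(-4572\right) = -508$)
$\frac{-4202 - -345}{M - 2269} = \frac{-4202 - -345}{-508 - 2269} = \frac{-4202 + 345}{-2777} = \left(-3857\right) \left(- \frac{1}{2777}\right) = \frac{3857}{2777}$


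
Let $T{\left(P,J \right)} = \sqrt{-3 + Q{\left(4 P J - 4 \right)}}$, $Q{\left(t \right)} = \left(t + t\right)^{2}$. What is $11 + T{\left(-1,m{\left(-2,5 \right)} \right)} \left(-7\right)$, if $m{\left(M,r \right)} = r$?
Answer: $11 - 7 \sqrt{2301} \approx -324.78$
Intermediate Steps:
$Q{\left(t \right)} = 4 t^{2}$ ($Q{\left(t \right)} = \left(2 t\right)^{2} = 4 t^{2}$)
$T{\left(P,J \right)} = \sqrt{-3 + 4 \left(-4 + 4 J P\right)^{2}}$ ($T{\left(P,J \right)} = \sqrt{-3 + 4 \left(4 P J - 4\right)^{2}} = \sqrt{-3 + 4 \left(4 J P - 4\right)^{2}} = \sqrt{-3 + 4 \left(-4 + 4 J P\right)^{2}}$)
$11 + T{\left(-1,m{\left(-2,5 \right)} \right)} \left(-7\right) = 11 + \sqrt{-3 + 64 \left(-1 + 5 \left(-1\right)\right)^{2}} \left(-7\right) = 11 + \sqrt{-3 + 64 \left(-1 - 5\right)^{2}} \left(-7\right) = 11 + \sqrt{-3 + 64 \left(-6\right)^{2}} \left(-7\right) = 11 + \sqrt{-3 + 64 \cdot 36} \left(-7\right) = 11 + \sqrt{-3 + 2304} \left(-7\right) = 11 + \sqrt{2301} \left(-7\right) = 11 - 7 \sqrt{2301}$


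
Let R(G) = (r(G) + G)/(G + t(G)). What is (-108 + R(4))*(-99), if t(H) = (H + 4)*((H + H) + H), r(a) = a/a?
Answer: 213741/20 ≈ 10687.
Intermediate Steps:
r(a) = 1
t(H) = 3*H*(4 + H) (t(H) = (4 + H)*(2*H + H) = (4 + H)*(3*H) = 3*H*(4 + H))
R(G) = (1 + G)/(G + 3*G*(4 + G))
(-108 + R(4))*(-99) = (-108 + (1 + 4)/(4*(13 + 3*4)))*(-99) = (-108 + (¼)*5/(13 + 12))*(-99) = (-108 + (¼)*5/25)*(-99) = (-108 + (¼)*(1/25)*5)*(-99) = (-108 + 1/20)*(-99) = -2159/20*(-99) = 213741/20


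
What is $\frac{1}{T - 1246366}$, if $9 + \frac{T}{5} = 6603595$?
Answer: $\frac{1}{31771564} \approx 3.1475 \cdot 10^{-8}$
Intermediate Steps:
$T = 33017930$ ($T = -45 + 5 \cdot 6603595 = -45 + 33017975 = 33017930$)
$\frac{1}{T - 1246366} = \frac{1}{33017930 - 1246366} = \frac{1}{31771564}$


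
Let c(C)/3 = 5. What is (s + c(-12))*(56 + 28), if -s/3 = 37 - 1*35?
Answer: 756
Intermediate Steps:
c(C) = 15 (c(C) = 3*5 = 15)
s = -6 (s = -3*(37 - 1*35) = -3*(37 - 35) = -3*2 = -6)
(s + c(-12))*(56 + 28) = (-6 + 15)*(56 + 28) = 9*84 = 756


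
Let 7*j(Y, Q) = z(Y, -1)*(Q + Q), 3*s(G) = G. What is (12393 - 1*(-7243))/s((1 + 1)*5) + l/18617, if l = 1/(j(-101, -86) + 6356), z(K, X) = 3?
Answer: 24114024909203/4093505960 ≈ 5890.8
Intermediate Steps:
s(G) = G/3
j(Y, Q) = 6*Q/7 (j(Y, Q) = (3*(Q + Q))/7 = (3*(2*Q))/7 = (6*Q)/7 = 6*Q/7)
l = 7/43976 (l = 1/((6/7)*(-86) + 6356) = 1/(-516/7 + 6356) = 1/(43976/7) = 7/43976 ≈ 0.00015918)
(12393 - 1*(-7243))/s((1 + 1)*5) + l/18617 = (12393 - 1*(-7243))/((((1 + 1)*5)/3)) + (7/43976)/18617 = (12393 + 7243)/(((2*5)/3)) + (7/43976)*(1/18617) = 19636/(((1/3)*10)) + 7/818701192 = 19636/(10/3) + 7/818701192 = 19636*(3/10) + 7/818701192 = 29454/5 + 7/818701192 = 24114024909203/4093505960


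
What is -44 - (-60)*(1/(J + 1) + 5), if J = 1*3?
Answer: 271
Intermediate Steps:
J = 3
-44 - (-60)*(1/(J + 1) + 5) = -44 - (-60)*(1/(3 + 1) + 5) = -44 - (-60)*(1/4 + 5) = -44 - (-60)*(¼ + 5) = -44 - (-60)*21/4 = -44 - 20*(-63/4) = -44 + 315 = 271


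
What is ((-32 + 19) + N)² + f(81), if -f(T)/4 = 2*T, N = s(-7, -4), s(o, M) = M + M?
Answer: -207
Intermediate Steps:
s(o, M) = 2*M
N = -8 (N = 2*(-4) = -8)
f(T) = -8*T
((-32 + 19) + N)² + f(81) = ((-32 + 19) - 8)² - 8*81 = (-13 - 8)² - 648 = (-21)² - 648 = 441 - 648 = -207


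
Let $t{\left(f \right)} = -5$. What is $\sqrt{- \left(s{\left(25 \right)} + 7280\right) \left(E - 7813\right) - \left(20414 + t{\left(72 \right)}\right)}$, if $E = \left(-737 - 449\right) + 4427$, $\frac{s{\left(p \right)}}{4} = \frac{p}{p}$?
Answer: $\sqrt{33282039} \approx 5769.1$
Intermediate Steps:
$s{\left(p \right)} = 4$ ($s{\left(p \right)} = 4 \frac{p}{p} = 4 \cdot 1 = 4$)
$E = 3241$ ($E = -1186 + 4427 = 3241$)
$\sqrt{- \left(s{\left(25 \right)} + 7280\right) \left(E - 7813\right) - \left(20414 + t{\left(72 \right)}\right)} = \sqrt{- \left(4 + 7280\right) \left(3241 - 7813\right) - 20409} = \sqrt{- 7284 \left(-4572\right) + \left(-20414 + 5\right)} = \sqrt{\left(-1\right) \left(-33302448\right) - 20409} = \sqrt{33302448 - 20409} = \sqrt{33282039}$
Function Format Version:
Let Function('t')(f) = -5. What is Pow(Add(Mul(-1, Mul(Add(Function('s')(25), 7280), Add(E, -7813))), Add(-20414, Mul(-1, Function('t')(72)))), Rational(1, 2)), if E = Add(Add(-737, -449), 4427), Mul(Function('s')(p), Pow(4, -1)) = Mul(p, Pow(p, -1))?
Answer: Pow(33282039, Rational(1, 2)) ≈ 5769.1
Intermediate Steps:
Function('s')(p) = 4 (Function('s')(p) = Mul(4, Mul(p, Pow(p, -1))) = Mul(4, 1) = 4)
E = 3241 (E = Add(-1186, 4427) = 3241)
Pow(Add(Mul(-1, Mul(Add(Function('s')(25), 7280), Add(E, -7813))), Add(-20414, Mul(-1, Function('t')(72)))), Rational(1, 2)) = Pow(Add(Mul(-1, Mul(Add(4, 7280), Add(3241, -7813))), Add(-20414, Mul(-1, -5))), Rational(1, 2)) = Pow(Add(Mul(-1, Mul(7284, -4572)), Add(-20414, 5)), Rational(1, 2)) = Pow(Add(Mul(-1, -33302448), -20409), Rational(1, 2)) = Pow(Add(33302448, -20409), Rational(1, 2)) = Pow(33282039, Rational(1, 2))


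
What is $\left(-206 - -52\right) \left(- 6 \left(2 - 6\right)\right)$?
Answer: $-3696$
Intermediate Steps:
$\left(-206 - -52\right) \left(- 6 \left(2 - 6\right)\right) = \left(-206 + 52\right) \left(\left(-6\right) \left(-4\right)\right) = \left(-154\right) 24 = -3696$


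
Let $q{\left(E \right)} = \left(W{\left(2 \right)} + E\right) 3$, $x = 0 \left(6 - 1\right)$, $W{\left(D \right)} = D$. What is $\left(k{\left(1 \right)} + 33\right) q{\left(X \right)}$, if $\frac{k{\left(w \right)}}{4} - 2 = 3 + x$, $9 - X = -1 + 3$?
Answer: $1431$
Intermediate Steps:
$x = 0$ ($x = 0 \cdot 5 = 0$)
$X = 7$ ($X = 9 - \left(-1 + 3\right) = 9 - 2 = 7$)
$q{\left(E \right)} = 6 + 3 E$ ($q{\left(E \right)} = \left(2 + E\right) 3 = 6 + 3 E$)
$k{\left(w \right)} = 20$ ($k{\left(w \right)} = 8 + 4 \left(3 + 0\right) = 8 + 4 \cdot 3 = 8 + 12 = 20$)
$\left(k{\left(1 \right)} + 33\right) q{\left(X \right)} = \left(20 + 33\right) \left(6 + 3 \cdot 7\right) = 53 \left(6 + 21\right) = 53 \cdot 27 = 1431$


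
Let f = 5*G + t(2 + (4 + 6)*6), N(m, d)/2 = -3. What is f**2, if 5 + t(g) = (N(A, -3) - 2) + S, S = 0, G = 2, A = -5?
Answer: 9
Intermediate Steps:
N(m, d) = -6 (N(m, d) = 2*(-3) = -6)
t(g) = -13 (t(g) = -5 + ((-6 - 2) + 0) = -5 + (-8 + 0) = -5 - 8 = -13)
f = -3 (f = 5*2 - 13 = 10 - 13 = -3)
f**2 = (-3)**2 = 9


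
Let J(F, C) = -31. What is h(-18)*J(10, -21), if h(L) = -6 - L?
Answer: -372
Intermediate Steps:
h(-18)*J(10, -21) = (-6 - 1*(-18))*(-31) = (-6 + 18)*(-31) = 12*(-31) = -372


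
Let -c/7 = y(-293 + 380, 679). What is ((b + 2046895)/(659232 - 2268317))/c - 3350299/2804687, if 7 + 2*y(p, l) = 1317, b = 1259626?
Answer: -24708075491048848/20692012297696075 ≈ -1.1941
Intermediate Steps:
y(p, l) = 655 (y(p, l) = -7/2 + (½)*1317 = -7/2 + 1317/2 = 655)
c = -4585 (c = -7*655 = -4585)
((b + 2046895)/(659232 - 2268317))/c - 3350299/2804687 = ((1259626 + 2046895)/(659232 - 2268317))/(-4585) - 3350299/2804687 = (3306521/(-1609085))*(-1/4585) - 3350299*1/2804687 = (3306521*(-1/1609085))*(-1/4585) - 3350299/2804687 = -3306521/1609085*(-1/4585) - 3350299/2804687 = 3306521/7377654725 - 3350299/2804687 = -24708075491048848/20692012297696075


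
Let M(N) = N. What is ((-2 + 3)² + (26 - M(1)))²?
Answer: 676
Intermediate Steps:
((-2 + 3)² + (26 - M(1)))² = ((-2 + 3)² + (26 - 1*1))² = (1² + (26 - 1))² = (1 + 25)² = 26² = 676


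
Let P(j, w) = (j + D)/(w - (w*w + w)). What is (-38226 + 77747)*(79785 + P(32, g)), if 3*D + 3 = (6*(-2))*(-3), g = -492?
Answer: 763272084381637/242064 ≈ 3.1532e+9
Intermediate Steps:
D = 11 (D = -1 + ((6*(-2))*(-3))/3 = -1 + (-12*(-3))/3 = -1 + (⅓)*36 = -1 + 12 = 11)
P(j, w) = -(11 + j)/w² (P(j, w) = (j + 11)/(w - (w*w + w)) = (11 + j)/(w - (w² + w)) = (11 + j)/(w - (w + w²)) = (11 + j)/(w + (-w - w²)) = (11 + j)/((-w²)) = (11 + j)*(-1/w²) = -(11 + j)/w²)
(-38226 + 77747)*(79785 + P(32, g)) = (-38226 + 77747)*(79785 + (-11 - 1*32)/(-492)²) = 39521*(79785 + (-11 - 32)/242064) = 39521*(79785 + (1/242064)*(-43)) = 39521*(79785 - 43/242064) = 39521*(19313076197/242064) = 763272084381637/242064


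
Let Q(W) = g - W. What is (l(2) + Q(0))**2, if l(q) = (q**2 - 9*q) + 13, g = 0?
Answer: 1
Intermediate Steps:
l(q) = 13 + q**2 - 9*q
Q(W) = -W (Q(W) = 0 - W = -W)
(l(2) + Q(0))**2 = ((13 + 2**2 - 9*2) - 1*0)**2 = ((13 + 4 - 18) + 0)**2 = (-1 + 0)**2 = (-1)**2 = 1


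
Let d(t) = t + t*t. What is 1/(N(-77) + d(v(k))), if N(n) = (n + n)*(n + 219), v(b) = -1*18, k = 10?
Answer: -1/21562 ≈ -4.6378e-5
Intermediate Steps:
v(b) = -18
N(n) = 2*n*(219 + n) (N(n) = (2*n)*(219 + n) = 2*n*(219 + n))
d(t) = t + t²
1/(N(-77) + d(v(k))) = 1/(2*(-77)*(219 - 77) - 18*(1 - 18)) = 1/(2*(-77)*142 - 18*(-17)) = 1/(-21868 + 306) = 1/(-21562) = -1/21562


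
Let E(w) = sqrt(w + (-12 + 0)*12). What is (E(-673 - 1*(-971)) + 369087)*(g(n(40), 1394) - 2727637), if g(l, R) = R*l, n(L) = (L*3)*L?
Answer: 1462899576981 + 3963563*sqrt(154) ≈ 1.4629e+12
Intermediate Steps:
n(L) = 3*L**2 (n(L) = (3*L)*L = 3*L**2)
E(w) = sqrt(-144 + w) (E(w) = sqrt(w - 12*12) = sqrt(w - 144) = sqrt(-144 + w))
(E(-673 - 1*(-971)) + 369087)*(g(n(40), 1394) - 2727637) = (sqrt(-144 + (-673 - 1*(-971))) + 369087)*(1394*(3*40**2) - 2727637) = (sqrt(-144 + (-673 + 971)) + 369087)*(1394*(3*1600) - 2727637) = (sqrt(-144 + 298) + 369087)*(1394*4800 - 2727637) = (sqrt(154) + 369087)*(6691200 - 2727637) = (369087 + sqrt(154))*3963563 = 1462899576981 + 3963563*sqrt(154)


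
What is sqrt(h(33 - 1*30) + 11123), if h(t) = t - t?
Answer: 7*sqrt(227) ≈ 105.47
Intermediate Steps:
h(t) = 0
sqrt(h(33 - 1*30) + 11123) = sqrt(0 + 11123) = sqrt(11123) = 7*sqrt(227)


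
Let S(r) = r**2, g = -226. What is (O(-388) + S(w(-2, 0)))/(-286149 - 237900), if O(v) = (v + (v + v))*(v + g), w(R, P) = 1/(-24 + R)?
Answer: -483134497/354257124 ≈ -1.3638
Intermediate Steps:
O(v) = 3*v*(-226 + v) (O(v) = (v + (v + v))*(v - 226) = (v + 2*v)*(-226 + v) = (3*v)*(-226 + v) = 3*v*(-226 + v))
(O(-388) + S(w(-2, 0)))/(-286149 - 237900) = (3*(-388)*(-226 - 388) + (1/(-24 - 2))**2)/(-286149 - 237900) = (3*(-388)*(-614) + (1/(-26))**2)/(-524049) = (714696 + (-1/26)**2)*(-1/524049) = (714696 + 1/676)*(-1/524049) = (483134497/676)*(-1/524049) = -483134497/354257124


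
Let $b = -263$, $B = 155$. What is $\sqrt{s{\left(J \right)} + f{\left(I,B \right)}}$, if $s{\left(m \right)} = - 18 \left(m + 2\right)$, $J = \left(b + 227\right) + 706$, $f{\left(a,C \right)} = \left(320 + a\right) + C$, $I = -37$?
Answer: $i \sqrt{11658} \approx 107.97 i$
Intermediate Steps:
$f{\left(a,C \right)} = 320 + C + a$
$J = 670$ ($J = \left(-263 + 227\right) + 706 = -36 + 706 = 670$)
$s{\left(m \right)} = -36 - 18 m$ ($s{\left(m \right)} = - 18 \left(2 + m\right) = -36 - 18 m$)
$\sqrt{s{\left(J \right)} + f{\left(I,B \right)}} = \sqrt{\left(-36 - 12060\right) + \left(320 + 155 - 37\right)} = \sqrt{\left(-36 - 12060\right) + 438} = \sqrt{-12096 + 438} = \sqrt{-11658} = i \sqrt{11658}$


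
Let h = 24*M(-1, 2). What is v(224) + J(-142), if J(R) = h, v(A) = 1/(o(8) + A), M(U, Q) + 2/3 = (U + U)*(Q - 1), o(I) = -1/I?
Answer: -114616/1791 ≈ -63.996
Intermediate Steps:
M(U, Q) = -2/3 + 2*U*(-1 + Q) (M(U, Q) = -2/3 + (U + U)*(Q - 1) = -2/3 + (2*U)*(-1 + Q) = -2/3 + 2*U*(-1 + Q))
v(A) = 1/(-1/8 + A)
h = -64 (h = 24*(-2/3 - 2*(-1) + 2*2*(-1)) = 24*(-2/3 + 2 - 4) = 24*(-8/3) = -64)
J(R) = -64
v(224) + J(-142) = 8/(-1 + 8*224) - 64 = 8/(-1 + 1792) - 64 = 8/1791 - 64 = -114616/1791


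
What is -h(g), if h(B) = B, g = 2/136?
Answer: -1/68 ≈ -0.014706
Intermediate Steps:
g = 1/68 (g = 2*(1/136) = 1/68 ≈ 0.014706)
-h(g) = -1*1/68 = -1/68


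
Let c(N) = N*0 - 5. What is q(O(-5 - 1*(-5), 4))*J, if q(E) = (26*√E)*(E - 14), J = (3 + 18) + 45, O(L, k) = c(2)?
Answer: -32604*I*√5 ≈ -72905.0*I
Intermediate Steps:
c(N) = -5 (c(N) = 0 - 5 = -5)
O(L, k) = -5
J = 66 (J = 21 + 45 = 66)
q(E) = 26*√E*(-14 + E) (q(E) = (26*√E)*(-14 + E) = 26*√E*(-14 + E))
q(O(-5 - 1*(-5), 4))*J = (26*√(-5)*(-14 - 5))*66 = (26*(I*√5)*(-19))*66 = -494*I*√5*66 = -32604*I*√5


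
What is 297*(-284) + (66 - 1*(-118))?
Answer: -84164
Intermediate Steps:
297*(-284) + (66 - 1*(-118)) = -84348 + (66 + 118) = -84348 + 184 = -84164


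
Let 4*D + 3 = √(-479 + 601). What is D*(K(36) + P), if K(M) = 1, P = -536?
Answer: 1605/4 - 535*√122/4 ≈ -1076.1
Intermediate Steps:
D = -¾ + √122/4 (D = -¾ + √(-479 + 601)/4 = -¾ + √122/4 ≈ 2.0113)
D*(K(36) + P) = (-¾ + √122/4)*(1 - 536) = (-¾ + √122/4)*(-535) = 1605/4 - 535*√122/4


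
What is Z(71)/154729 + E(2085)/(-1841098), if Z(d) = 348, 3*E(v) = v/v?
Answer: 1921951583/854613757326 ≈ 0.0022489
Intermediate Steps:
E(v) = ⅓ (E(v) = (v/v)/3 = (⅓)*1 = ⅓)
Z(71)/154729 + E(2085)/(-1841098) = 348/154729 + (⅓)/(-1841098) = 348*(1/154729) + (⅓)*(-1/1841098) = 348/154729 - 1/5523294 = 1921951583/854613757326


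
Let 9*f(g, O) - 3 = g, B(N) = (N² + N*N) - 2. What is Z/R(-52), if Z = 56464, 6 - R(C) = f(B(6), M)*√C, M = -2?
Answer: 3430188/35003 + 9274212*I*√13/35003 ≈ 97.997 + 955.31*I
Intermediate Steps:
B(N) = -2 + 2*N² (B(N) = (N² + N²) - 2 = 2*N² - 2 = -2 + 2*N²)
f(g, O) = ⅓ + g/9
R(C) = 6 - 73*√C/9 (R(C) = 6 - (⅓ + (-2 + 2*6²)/9)*√C = 6 - (⅓ + (-2 + 2*36)/9)*√C = 6 - (⅓ + (-2 + 72)/9)*√C = 6 - (⅓ + (⅑)*70)*√C = 6 - (⅓ + 70/9)*√C = 6 - 73*√C/9)
Z/R(-52) = 56464/(6 - 146*I*√13/9)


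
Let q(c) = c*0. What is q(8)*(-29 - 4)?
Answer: 0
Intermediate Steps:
q(c) = 0
q(8)*(-29 - 4) = 0*(-29 - 4) = 0*(-33) = 0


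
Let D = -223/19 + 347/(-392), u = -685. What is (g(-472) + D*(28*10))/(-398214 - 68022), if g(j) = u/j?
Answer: 221770135/29268431136 ≈ 0.0075771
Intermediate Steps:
D = -94009/7448 (D = -223*1/19 + 347*(-1/392) = -223/19 - 347/392 = -94009/7448 ≈ -12.622)
g(j) = -685/j
(g(-472) + D*(28*10))/(-398214 - 68022) = (-685/(-472) - 94009*10/266)/(-398214 - 68022) = (-685*(-1/472) - 94009/7448*280)/(-466236) = (685/472 - 470045/133)*(-1/466236) = -221770135/62776*(-1/466236) = 221770135/29268431136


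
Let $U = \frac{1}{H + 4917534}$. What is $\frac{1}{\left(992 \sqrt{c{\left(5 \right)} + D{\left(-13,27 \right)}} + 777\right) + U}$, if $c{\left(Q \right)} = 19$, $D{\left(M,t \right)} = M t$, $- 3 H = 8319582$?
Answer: $\frac{3572796767805540}{1505048578619212285561} - \frac{9122816966630400 i \sqrt{83}}{1505048578619212285561} \approx 2.3739 \cdot 10^{-6} - 5.5223 \cdot 10^{-5} i$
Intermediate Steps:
$H = -2773194$ ($H = \left(- \frac{1}{3}\right) 8319582 = -2773194$)
$U = \frac{1}{2144340}$ ($U = \frac{1}{-2773194 + 4917534} = \frac{1}{2144340} \approx 4.6634 \cdot 10^{-7}$)
$\frac{1}{\left(992 \sqrt{c{\left(5 \right)} + D{\left(-13,27 \right)}} + 777\right) + U} = \frac{1}{\left(992 \sqrt{19 - 351} + 777\right) + \frac{1}{2144340}} = \frac{1}{\left(992 \sqrt{-332} + 777\right) + \frac{1}{2144340}} = \frac{1}{\left(992 \cdot 2 i \sqrt{83} + 777\right) + \frac{1}{2144340}} = \frac{1}{\left(1984 i \sqrt{83} + 777\right) + \frac{1}{2144340}} = \frac{1}{\left(777 + 1984 i \sqrt{83}\right) + \frac{1}{2144340}} = \frac{1}{\frac{1666152181}{2144340} + 1984 i \sqrt{83}}$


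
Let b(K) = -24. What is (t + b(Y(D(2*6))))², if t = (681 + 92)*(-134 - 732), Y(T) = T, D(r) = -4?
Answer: 448152591364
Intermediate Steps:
t = -669418 (t = 773*(-866) = -669418)
(t + b(Y(D(2*6))))² = (-669418 - 24)² = (-669442)² = 448152591364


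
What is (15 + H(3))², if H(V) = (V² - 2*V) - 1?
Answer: 289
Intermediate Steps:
H(V) = -1 + V² - 2*V
(15 + H(3))² = (15 + (-1 + 3² - 2*3))² = (15 + (-1 + 9 - 6))² = (15 + 2)² = 17² = 289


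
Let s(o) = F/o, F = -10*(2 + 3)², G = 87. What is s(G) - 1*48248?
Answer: -4197826/87 ≈ -48251.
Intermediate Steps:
F = -250 (F = -10*5² = -10*25 = -250)
s(o) = -250/o
s(G) - 1*48248 = -250/87 - 1*48248 = -250*1/87 - 48248 = -250/87 - 48248 = -4197826/87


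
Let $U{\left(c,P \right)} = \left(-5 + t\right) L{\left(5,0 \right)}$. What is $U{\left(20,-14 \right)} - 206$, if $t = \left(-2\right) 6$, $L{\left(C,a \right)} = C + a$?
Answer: $-291$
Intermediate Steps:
$t = -12$
$U{\left(c,P \right)} = -85$ ($U{\left(c,P \right)} = \left(-5 - 12\right) \left(5 + 0\right) = \left(-17\right) 5 = -85$)
$U{\left(20,-14 \right)} - 206 = -85 - 206 = -291$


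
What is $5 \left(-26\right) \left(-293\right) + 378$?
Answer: $38468$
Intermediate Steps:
$5 \left(-26\right) \left(-293\right) + 378 = \left(-130\right) \left(-293\right) + 378 = 38090 + 378 = 38468$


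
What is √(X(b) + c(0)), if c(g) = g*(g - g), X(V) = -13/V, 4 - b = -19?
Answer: I*√299/23 ≈ 0.75181*I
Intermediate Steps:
b = 23 (b = 4 - 1*(-19) = 4 + 19 = 23)
c(g) = 0 (c(g) = g*0 = 0)
√(X(b) + c(0)) = √(-13/23 + 0) = √(-13/23) = I*√299/23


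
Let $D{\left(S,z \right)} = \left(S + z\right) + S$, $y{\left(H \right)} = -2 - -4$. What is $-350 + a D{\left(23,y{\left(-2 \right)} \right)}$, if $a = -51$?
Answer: $-2798$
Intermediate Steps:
$y{\left(H \right)} = 2$ ($y{\left(H \right)} = -2 + 4 = 2$)
$D{\left(S,z \right)} = z + 2 S$
$-350 + a D{\left(23,y{\left(-2 \right)} \right)} = -350 - 51 \left(2 + 2 \cdot 23\right) = -350 - 51 \left(2 + 46\right) = -350 - 2448 = -2798$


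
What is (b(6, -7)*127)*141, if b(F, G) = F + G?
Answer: -17907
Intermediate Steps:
(b(6, -7)*127)*141 = ((6 - 7)*127)*141 = -1*127*141 = -127*141 = -17907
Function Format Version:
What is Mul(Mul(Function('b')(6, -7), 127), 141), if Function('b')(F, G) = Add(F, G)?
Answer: -17907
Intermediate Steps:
Mul(Mul(Function('b')(6, -7), 127), 141) = Mul(Mul(Add(6, -7), 127), 141) = Mul(Mul(-1, 127), 141) = Mul(-127, 141) = -17907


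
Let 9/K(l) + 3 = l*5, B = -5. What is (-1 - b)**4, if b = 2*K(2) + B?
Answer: 10000/2401 ≈ 4.1649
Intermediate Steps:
K(l) = 9/(-3 + 5*l) (K(l) = 9/(-3 + l*5) = 9/(-3 + 5*l))
b = -17/7 (b = 2*(9/(-3 + 5*2)) - 5 = 2*(9/(-3 + 10)) - 5 = 2*(9/7) - 5 = 18/7 - 5 = -17/7 ≈ -2.4286)
(-1 - b)**4 = (-1 - 1*(-17/7))**4 = (-1 + 17/7)**4 = (10/7)**4 = 10000/2401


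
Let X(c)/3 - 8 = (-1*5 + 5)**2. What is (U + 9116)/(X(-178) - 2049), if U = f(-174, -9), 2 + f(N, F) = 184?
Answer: -9298/2025 ≈ -4.5916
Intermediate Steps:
f(N, F) = 182 (f(N, F) = -2 + 184 = 182)
U = 182
X(c) = 24 (X(c) = 24 + 3*(-1*5 + 5)**2 = 24 + 3*(-5 + 5)**2 = 24 + 3*0**2 = 24 + 3*0 = 24 + 0 = 24)
(U + 9116)/(X(-178) - 2049) = (182 + 9116)/(24 - 2049) = 9298/(-2025) = 9298*(-1/2025) = -9298/2025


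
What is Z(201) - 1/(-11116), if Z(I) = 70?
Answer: 778121/11116 ≈ 70.000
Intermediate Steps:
Z(201) - 1/(-11116) = 70 - 1/(-11116) = 70 - 1*(-1/11116) = 70 + 1/11116 = 778121/11116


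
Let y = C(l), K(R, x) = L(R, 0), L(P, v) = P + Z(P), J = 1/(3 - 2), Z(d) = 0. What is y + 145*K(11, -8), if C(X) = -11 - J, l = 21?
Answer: 1583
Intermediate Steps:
J = 1 (J = 1/1 = 1)
L(P, v) = P (L(P, v) = P + 0 = P)
K(R, x) = R
C(X) = -12 (C(X) = -11 - 1*1 = -11 - 1 = -12)
y = -12
y + 145*K(11, -8) = -12 + 145*11 = -12 + 1595 = 1583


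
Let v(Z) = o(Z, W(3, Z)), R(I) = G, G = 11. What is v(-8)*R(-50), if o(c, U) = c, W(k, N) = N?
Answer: -88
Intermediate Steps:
R(I) = 11
v(Z) = Z
v(-8)*R(-50) = -8*11 = -88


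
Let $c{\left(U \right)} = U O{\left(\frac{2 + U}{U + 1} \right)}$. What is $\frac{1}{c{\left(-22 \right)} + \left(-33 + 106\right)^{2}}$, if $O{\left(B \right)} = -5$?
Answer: $\frac{1}{5439} \approx 0.00018386$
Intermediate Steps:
$c{\left(U \right)} = - 5 U$ ($c{\left(U \right)} = U \left(-5\right) = - 5 U$)
$\frac{1}{c{\left(-22 \right)} + \left(-33 + 106\right)^{2}} = \frac{1}{\left(-5\right) \left(-22\right) + \left(-33 + 106\right)^{2}} = \frac{1}{110 + 73^{2}} = \frac{1}{110 + 5329} = \frac{1}{5439}$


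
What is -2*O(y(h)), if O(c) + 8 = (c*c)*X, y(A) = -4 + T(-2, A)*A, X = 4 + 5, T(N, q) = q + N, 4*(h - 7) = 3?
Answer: -3788761/128 ≈ -29600.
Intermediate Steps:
h = 31/4 (h = 7 + (¼)*3 = 7 + ¾ = 31/4 ≈ 7.7500)
T(N, q) = N + q
X = 9
y(A) = -4 + A*(-2 + A) (y(A) = -4 + (-2 + A)*A = -4 + A*(-2 + A))
O(c) = -8 + 9*c² (O(c) = -8 + (c*c)*9 = -8 + c²*9 = -8 + 9*c²)
-2*O(y(h)) = -2*(-8 + 9*(-4 + 31*(-2 + 31/4)/4)²) = -2*(-8 + 9*(-4 + (31/4)*(23/4))²) = -2*(-8 + 9*(-4 + 713/16)²) = -2*(-8 + 9*(649/16)²) = -2*(-8 + 9*(421201/256)) = -2*(-8 + 3790809/256) = -2*3788761/256 = -3788761/128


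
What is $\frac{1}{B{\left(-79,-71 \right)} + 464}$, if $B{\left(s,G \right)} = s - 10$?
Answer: $\frac{1}{375} \approx 0.0026667$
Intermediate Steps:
$B{\left(s,G \right)} = -10 + s$
$\frac{1}{B{\left(-79,-71 \right)} + 464} = \frac{1}{\left(-10 - 79\right) + 464} = \frac{1}{-89 + 464} = \frac{1}{375}$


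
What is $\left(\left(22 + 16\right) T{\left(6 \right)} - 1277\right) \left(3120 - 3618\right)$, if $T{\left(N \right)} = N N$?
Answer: $-45318$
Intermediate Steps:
$T{\left(N \right)} = N^{2}$
$\left(\left(22 + 16\right) T{\left(6 \right)} - 1277\right) \left(3120 - 3618\right) = \left(\left(22 + 16\right) 6^{2} - 1277\right) \left(3120 - 3618\right) = \left(38 \cdot 36 - 1277\right) \left(-498\right) = \left(1368 - 1277\right) \left(-498\right) = 91 \left(-498\right) = -45318$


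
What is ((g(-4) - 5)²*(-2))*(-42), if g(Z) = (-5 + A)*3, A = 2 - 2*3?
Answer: 86016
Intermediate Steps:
A = -4 (A = 2 - 6 = -4)
g(Z) = -27 (g(Z) = (-5 - 4)*3 = -9*3 = -27)
((g(-4) - 5)²*(-2))*(-42) = ((-27 - 5)²*(-2))*(-42) = ((-32)²*(-2))*(-42) = (1024*(-2))*(-42) = -2048*(-42) = 86016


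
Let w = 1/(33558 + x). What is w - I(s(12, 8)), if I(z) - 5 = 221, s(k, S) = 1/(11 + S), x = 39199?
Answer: -16443081/72757 ≈ -226.00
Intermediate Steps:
I(z) = 226 (I(z) = 5 + 221 = 226)
w = 1/72757 (w = 1/(33558 + 39199) = 1/72757 ≈ 1.3744e-5)
w - I(s(12, 8)) = 1/72757 - 1*226 = 1/72757 - 226 = -16443081/72757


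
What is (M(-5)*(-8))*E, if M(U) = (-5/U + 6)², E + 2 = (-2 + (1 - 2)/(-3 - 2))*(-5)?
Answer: -2744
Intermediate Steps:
E = 7 (E = -2 + (-2 + (1 - 2)/(-3 - 2))*(-5) = -2 + (-2 - 1/(-5))*(-5) = -2 + (-2 - 1*(-⅕))*(-5) = -2 + (-2 + ⅕)*(-5) = -2 - 9/5*(-5) = -2 + 9 = 7)
M(U) = (6 - 5/U)²
(M(-5)*(-8))*E = (((-5 + 6*(-5))²/(-5)²)*(-8))*7 = (((-5 - 30)²/25)*(-8))*7 = (((1/25)*(-35)²)*(-8))*7 = (((1/25)*1225)*(-8))*7 = (49*(-8))*7 = -392*7 = -2744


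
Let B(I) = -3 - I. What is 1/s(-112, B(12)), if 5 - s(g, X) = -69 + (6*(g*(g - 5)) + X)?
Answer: -1/78535 ≈ -1.2733e-5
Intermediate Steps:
s(g, X) = 74 - X - 6*g*(-5 + g) (s(g, X) = 5 - (-69 + (6*(g*(g - 5)) + X)) = 5 - (-69 + (6*(g*(-5 + g)) + X)) = 5 - (-69 + (6*g*(-5 + g) + X)) = 5 - (-69 + (X + 6*g*(-5 + g))) = 5 - (-69 + X + 6*g*(-5 + g)) = 5 + (69 - X - 6*g*(-5 + g)) = 74 - X - 6*g*(-5 + g))
1/s(-112, B(12)) = 1/(74 - (-3 - 1*12) - 6*(-112)² + 30*(-112)) = 1/(74 - (-3 - 12) - 6*12544 - 3360) = 1/(74 - 1*(-15) - 75264 - 3360) = 1/(74 + 15 - 75264 - 3360) = 1/(-78535) = -1/78535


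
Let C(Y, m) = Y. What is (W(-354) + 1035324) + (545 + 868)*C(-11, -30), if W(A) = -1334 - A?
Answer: 1018801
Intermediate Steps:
(W(-354) + 1035324) + (545 + 868)*C(-11, -30) = ((-1334 - 1*(-354)) + 1035324) + (545 + 868)*(-11) = ((-1334 + 354) + 1035324) + 1413*(-11) = (-980 + 1035324) - 15543 = 1034344 - 15543 = 1018801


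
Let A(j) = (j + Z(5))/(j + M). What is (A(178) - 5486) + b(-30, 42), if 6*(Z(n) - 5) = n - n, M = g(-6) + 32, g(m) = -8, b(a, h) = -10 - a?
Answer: -1103949/202 ≈ -5465.1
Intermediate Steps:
M = 24 (M = -8 + 32 = 24)
Z(n) = 5 (Z(n) = 5 + (n - n)/6 = 5 + (⅙)*0 = 5 + 0 = 5)
A(j) = (5 + j)/(24 + j) (A(j) = (j + 5)/(j + 24) = (5 + j)/(24 + j))
(A(178) - 5486) + b(-30, 42) = ((5 + 178)/(24 + 178) - 5486) + (-10 - 1*(-30)) = (183/202 - 5486) + (-10 + 30) = ((1/202)*183 - 5486) + 20 = (183/202 - 5486) + 20 = -1107989/202 + 20 = -1103949/202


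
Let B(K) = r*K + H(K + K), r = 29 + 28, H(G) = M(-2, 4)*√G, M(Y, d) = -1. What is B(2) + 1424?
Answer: 1536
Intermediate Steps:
H(G) = -√G
r = 57
B(K) = 57*K - √2*√K (B(K) = 57*K - √(K + K) = 57*K - √(2*K) = 57*K - √2*√K)
B(2) + 1424 = (57*2 - √2*√2) + 1424 = (114 - 2) + 1424 = 112 + 1424 = 1536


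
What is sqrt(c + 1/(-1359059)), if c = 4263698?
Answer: 3*sqrt(875025175101916631)/1359059 ≈ 2064.9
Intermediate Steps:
sqrt(c + 1/(-1359059)) = sqrt(4263698 + 1/(-1359059)) = sqrt(4263698 - 1/1359059) = sqrt(5794617140181/1359059) = 3*sqrt(875025175101916631)/1359059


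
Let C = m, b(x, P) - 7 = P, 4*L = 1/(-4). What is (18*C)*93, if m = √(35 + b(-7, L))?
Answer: 837*√671/2 ≈ 10841.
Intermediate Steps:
L = -1/16 (L = (¼)/(-4) = (¼)*(-¼) = -1/16 ≈ -0.062500)
b(x, P) = 7 + P
m = √671/4 (m = √(35 + (7 - 1/16)) = √(35 + 111/16) = √(671/16) = √671/4 ≈ 6.4759)
C = √671/4 ≈ 6.4759
(18*C)*93 = (18*(√671/4))*93 = (9*√671/2)*93 = 837*√671/2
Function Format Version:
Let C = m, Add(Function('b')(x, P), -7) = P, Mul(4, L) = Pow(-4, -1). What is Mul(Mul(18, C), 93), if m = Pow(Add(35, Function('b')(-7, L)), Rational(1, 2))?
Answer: Mul(Rational(837, 2), Pow(671, Rational(1, 2))) ≈ 10841.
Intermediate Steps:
L = Rational(-1, 16) (L = Mul(Rational(1, 4), Pow(-4, -1)) = Mul(Rational(1, 4), Rational(-1, 4)) = Rational(-1, 16) ≈ -0.062500)
Function('b')(x, P) = Add(7, P)
m = Mul(Rational(1, 4), Pow(671, Rational(1, 2))) (m = Pow(Add(35, Add(7, Rational(-1, 16))), Rational(1, 2)) = Pow(Add(35, Rational(111, 16)), Rational(1, 2)) = Pow(Rational(671, 16), Rational(1, 2)) = Mul(Rational(1, 4), Pow(671, Rational(1, 2))) ≈ 6.4759)
C = Mul(Rational(1, 4), Pow(671, Rational(1, 2))) ≈ 6.4759
Mul(Mul(18, C), 93) = Mul(Mul(18, Mul(Rational(1, 4), Pow(671, Rational(1, 2)))), 93) = Mul(Mul(Rational(9, 2), Pow(671, Rational(1, 2))), 93) = Mul(Rational(837, 2), Pow(671, Rational(1, 2)))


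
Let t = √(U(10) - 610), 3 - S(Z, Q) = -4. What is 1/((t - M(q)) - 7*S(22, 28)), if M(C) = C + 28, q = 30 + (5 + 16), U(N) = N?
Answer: -16/2123 - 5*I*√6/8492 ≈ -0.0075365 - 0.0014422*I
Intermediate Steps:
S(Z, Q) = 7 (S(Z, Q) = 3 - 1*(-4) = 3 + 4 = 7)
q = 51 (q = 30 + 21 = 51)
t = 10*I*√6 (t = √(10 - 610) = √(-600) = 10*I*√6 ≈ 24.495*I)
M(C) = 28 + C
1/((t - M(q)) - 7*S(22, 28)) = 1/((10*I*√6 - (28 + 51)) - 7*7) = 1/((10*I*√6 - 1*79) - 49) = 1/((10*I*√6 - 79) - 49) = 1/((-79 + 10*I*√6) - 49) = 1/(-128 + 10*I*√6)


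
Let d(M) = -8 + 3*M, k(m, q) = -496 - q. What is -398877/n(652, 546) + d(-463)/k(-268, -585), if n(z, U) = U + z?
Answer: -37173659/106622 ≈ -348.65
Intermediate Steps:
-398877/n(652, 546) + d(-463)/k(-268, -585) = -398877/(546 + 652) + (-8 + 3*(-463))/(-496 - 1*(-585)) = -398877/1198 + (-8 - 1389)/(-496 + 585) = -398877*1/1198 - 1397/89 = -398877/1198 - 1397*1/89 = -398877/1198 - 1397/89 = -37173659/106622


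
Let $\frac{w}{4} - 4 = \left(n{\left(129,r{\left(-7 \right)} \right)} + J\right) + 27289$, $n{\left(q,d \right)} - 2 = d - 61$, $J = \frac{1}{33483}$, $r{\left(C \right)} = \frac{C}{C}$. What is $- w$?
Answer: $- \frac{3647638024}{33483} \approx -1.0894 \cdot 10^{5}$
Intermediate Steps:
$r{\left(C \right)} = 1$
$J = \frac{1}{33483} \approx 2.9866 \cdot 10^{-5}$
$n{\left(q,d \right)} = -59 + d$ ($n{\left(q,d \right)} = 2 + \left(d - 61\right) = 2 + \left(-61 + d\right) = -59 + d$)
$w = \frac{3647638024}{33483}$ ($w = 16 + 4 \left(\left(\left(-59 + 1\right) + \frac{1}{33483}\right) + 27289\right) = 16 + 4 \left(\left(-58 + \frac{1}{33483}\right) + 27289\right) = 16 + 4 \left(- \frac{1942013}{33483} + 27289\right) = 16 + 4 \cdot \frac{911775574}{33483} = 16 + \frac{3647102296}{33483} = \frac{3647638024}{33483} \approx 1.0894 \cdot 10^{5}$)
$- w = \left(-1\right) \frac{3647638024}{33483} = - \frac{3647638024}{33483}$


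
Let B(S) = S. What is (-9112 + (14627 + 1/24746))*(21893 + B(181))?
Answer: 1506265646067/12373 ≈ 1.2174e+8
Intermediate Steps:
(-9112 + (14627 + 1/24746))*(21893 + B(181)) = (-9112 + (14627 + 1/24746))*(21893 + 181) = (-9112 + (14627 + 1/24746))*22074 = (-9112 + 361959743/24746)*22074 = (136474191/24746)*22074 = 1506265646067/12373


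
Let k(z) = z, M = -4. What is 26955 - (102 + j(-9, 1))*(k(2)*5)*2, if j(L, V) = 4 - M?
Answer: 24755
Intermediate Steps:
j(L, V) = 8 (j(L, V) = 4 - 1*(-4) = 4 + 4 = 8)
26955 - (102 + j(-9, 1))*(k(2)*5)*2 = 26955 - (102 + 8)*(2*5)*2 = 26955 - 110*10*2 = 26955 - 110*20 = 26955 - 1*2200 = 26955 - 2200 = 24755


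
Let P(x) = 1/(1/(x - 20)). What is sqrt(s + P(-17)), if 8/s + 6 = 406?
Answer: 43*I*sqrt(2)/10 ≈ 6.0811*I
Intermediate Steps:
s = 1/50 (s = 8/(-6 + 406) = 8/400 = 8*(1/400) = 1/50 ≈ 0.020000)
P(x) = -20 + x (P(x) = 1/(1/(-20 + x)) = -20 + x)
sqrt(s + P(-17)) = sqrt(1/50 + (-20 - 17)) = sqrt(1/50 - 37) = sqrt(-1849/50) = 43*I*sqrt(2)/10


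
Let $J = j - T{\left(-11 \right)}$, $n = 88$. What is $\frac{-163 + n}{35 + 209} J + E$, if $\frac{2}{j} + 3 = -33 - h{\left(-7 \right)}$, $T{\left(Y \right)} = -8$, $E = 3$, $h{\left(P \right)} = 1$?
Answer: $\frac{2517}{4514} \approx 0.5576$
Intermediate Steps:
$j = - \frac{2}{37}$ ($j = \frac{2}{-3 - 34} = \frac{2}{-37} = 2 \left(- \frac{1}{37}\right) = - \frac{2}{37} \approx -0.054054$)
$J = \frac{294}{37}$ ($J = - \frac{2}{37} - -8 = - \frac{2}{37} + 8 = \frac{294}{37} \approx 7.9459$)
$\frac{-163 + n}{35 + 209} J + E = \frac{-163 + 88}{35 + 209} \cdot \frac{294}{37} + 3 = - \frac{75}{244} \cdot \frac{294}{37} + 3 = \left(-75\right) \frac{1}{244} \cdot \frac{294}{37} + 3 = \left(- \frac{75}{244}\right) \frac{294}{37} + 3 = - \frac{11025}{4514} + 3 = \frac{2517}{4514}$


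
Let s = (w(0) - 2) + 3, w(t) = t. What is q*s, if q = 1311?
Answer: 1311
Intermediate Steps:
s = 1 (s = (0 - 2) + 3 = -2 + 3 = 1)
q*s = 1311*1 = 1311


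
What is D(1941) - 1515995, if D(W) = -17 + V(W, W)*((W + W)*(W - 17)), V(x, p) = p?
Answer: 14495750876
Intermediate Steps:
D(W) = -17 + 2*W²*(-17 + W) (D(W) = -17 + W*((W + W)*(W - 17)) = -17 + W*((2*W)*(-17 + W)) = -17 + W*(2*W*(-17 + W)) = -17 + 2*W²*(-17 + W))
D(1941) - 1515995 = (-17 - 34*1941² + 2*1941³) - 1515995 = (-17 - 34*3767481 + 2*7312680621) - 1515995 = (-17 - 128094354 + 14625361242) - 1515995 = 14497266871 - 1515995 = 14495750876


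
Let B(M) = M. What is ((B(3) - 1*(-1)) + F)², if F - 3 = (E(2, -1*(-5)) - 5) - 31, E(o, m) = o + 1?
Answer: 676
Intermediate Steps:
E(o, m) = 1 + o
F = -30 (F = 3 + (((1 + 2) - 5) - 31) = 3 + ((3 - 5) - 31) = 3 + (-2 - 31) = 3 - 33 = -30)
((B(3) - 1*(-1)) + F)² = ((3 - 1*(-1)) - 30)² = ((3 + 1) - 30)² = (4 - 30)² = (-26)² = 676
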